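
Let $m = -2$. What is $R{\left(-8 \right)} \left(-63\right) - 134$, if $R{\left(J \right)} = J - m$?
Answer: $244$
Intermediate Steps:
$R{\left(J \right)} = 2 + J$ ($R{\left(J \right)} = J - -2 = J + 2 = 2 + J$)
$R{\left(-8 \right)} \left(-63\right) - 134 = \left(2 - 8\right) \left(-63\right) - 134 = \left(-6\right) \left(-63\right) - 134 = 378 - 134 = 244$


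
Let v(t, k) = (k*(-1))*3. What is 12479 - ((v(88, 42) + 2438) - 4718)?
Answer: 14885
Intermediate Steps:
v(t, k) = -3*k (v(t, k) = -k*3 = -3*k)
12479 - ((v(88, 42) + 2438) - 4718) = 12479 - ((-3*42 + 2438) - 4718) = 12479 - ((-126 + 2438) - 4718) = 12479 - (2312 - 4718) = 12479 - 1*(-2406) = 12479 + 2406 = 14885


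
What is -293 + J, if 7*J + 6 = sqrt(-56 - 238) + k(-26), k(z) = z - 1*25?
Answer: -2108/7 + I*sqrt(6) ≈ -301.14 + 2.4495*I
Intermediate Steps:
k(z) = -25 + z (k(z) = z - 25 = -25 + z)
J = -57/7 + I*sqrt(6) (J = -6/7 + (sqrt(-56 - 238) + (-25 - 26))/7 = -6/7 + (sqrt(-294) - 51)/7 = -6/7 + (7*I*sqrt(6) - 51)/7 = -6/7 + (-51 + 7*I*sqrt(6))/7 = -6/7 + (-51/7 + I*sqrt(6)) = -57/7 + I*sqrt(6) ≈ -8.1429 + 2.4495*I)
-293 + J = -293 + (-57/7 + I*sqrt(6)) = -2108/7 + I*sqrt(6)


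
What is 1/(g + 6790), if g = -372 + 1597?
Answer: 1/8015 ≈ 0.00012477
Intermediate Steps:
g = 1225
1/(g + 6790) = 1/(1225 + 6790) = 1/8015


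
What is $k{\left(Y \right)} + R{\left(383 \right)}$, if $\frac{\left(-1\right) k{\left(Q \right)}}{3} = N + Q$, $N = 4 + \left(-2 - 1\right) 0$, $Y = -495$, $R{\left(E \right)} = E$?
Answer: $1856$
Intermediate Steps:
$N = 4$ ($N = 4 - 0 = 4 + 0 = 4$)
$k{\left(Q \right)} = -12 - 3 Q$ ($k{\left(Q \right)} = - 3 \left(4 + Q\right) = -12 - 3 Q$)
$k{\left(Y \right)} + R{\left(383 \right)} = \left(-12 - -1485\right) + 383 = \left(-12 + 1485\right) + 383 = 1473 + 383 = 1856$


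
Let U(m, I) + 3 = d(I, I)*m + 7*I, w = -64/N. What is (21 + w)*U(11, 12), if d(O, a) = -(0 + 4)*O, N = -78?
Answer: -126799/13 ≈ -9753.8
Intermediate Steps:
d(O, a) = -4*O
w = 32/39 (w = -64/(-78) = -64*(-1/78) = 32/39 ≈ 0.82051)
U(m, I) = -3 + 7*I - 4*I*m (U(m, I) = -3 + ((-4*I)*m + 7*I) = -3 + (-4*I*m + 7*I) = -3 + (7*I - 4*I*m) = -3 + 7*I - 4*I*m)
(21 + w)*U(11, 12) = (21 + 32/39)*(-3 + 7*12 - 4*12*11) = 851*(-3 + 84 - 528)/39 = (851/39)*(-447) = -126799/13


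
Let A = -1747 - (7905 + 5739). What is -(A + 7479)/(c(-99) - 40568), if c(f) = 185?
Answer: -7912/40383 ≈ -0.19592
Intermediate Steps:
A = -15391 (A = -1747 - 1*13644 = -1747 - 13644 = -15391)
-(A + 7479)/(c(-99) - 40568) = -(-15391 + 7479)/(185 - 40568) = -(-7912)/(-40383) = -(-7912)*(-1)/40383 = -1*7912/40383 = -7912/40383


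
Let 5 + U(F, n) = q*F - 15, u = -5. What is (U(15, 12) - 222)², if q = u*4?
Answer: 293764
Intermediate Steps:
q = -20 (q = -5*4 = -20)
U(F, n) = -20 - 20*F (U(F, n) = -5 + (-20*F - 15) = -5 + (-15 - 20*F) = -20 - 20*F)
(U(15, 12) - 222)² = ((-20 - 20*15) - 222)² = ((-20 - 300) - 222)² = (-320 - 222)² = (-542)² = 293764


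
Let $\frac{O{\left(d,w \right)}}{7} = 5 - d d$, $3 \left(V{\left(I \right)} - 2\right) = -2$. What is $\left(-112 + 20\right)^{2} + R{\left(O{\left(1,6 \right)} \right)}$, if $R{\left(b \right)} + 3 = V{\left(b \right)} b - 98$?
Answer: $\frac{24949}{3} \approx 8316.3$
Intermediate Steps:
$V{\left(I \right)} = \frac{4}{3}$ ($V{\left(I \right)} = 2 + \frac{1}{3} \left(-2\right) = 2 - \frac{2}{3} = \frac{4}{3}$)
$O{\left(d,w \right)} = - 35 d^{2}$ ($O{\left(d,w \right)} = 7 \cdot 5 - d d = 7 \cdot 5 \left(- d^{2}\right) = 7 \left(- 5 d^{2}\right) = - 35 d^{2}$)
$R{\left(b \right)} = -101 + \frac{4 b}{3}$ ($R{\left(b \right)} = -3 + \left(\frac{4 b}{3} - 98\right) = -3 + \left(-98 + \frac{4 b}{3}\right) = -101 + \frac{4 b}{3}$)
$\left(-112 + 20\right)^{2} + R{\left(O{\left(1,6 \right)} \right)} = \left(-112 + 20\right)^{2} - \left(101 - \frac{4 \left(- 35 \cdot 1^{2}\right)}{3}\right) = \left(-92\right)^{2} - \left(101 - \frac{4 \left(\left(-35\right) 1\right)}{3}\right) = 8464 + \left(-101 + \frac{4}{3} \left(-35\right)\right) = 8464 - \frac{443}{3} = \frac{24949}{3}$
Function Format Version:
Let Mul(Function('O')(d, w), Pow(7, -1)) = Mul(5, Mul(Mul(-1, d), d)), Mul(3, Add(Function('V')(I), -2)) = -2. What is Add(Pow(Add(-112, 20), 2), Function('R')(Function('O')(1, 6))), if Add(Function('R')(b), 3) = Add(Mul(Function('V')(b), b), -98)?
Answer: Rational(24949, 3) ≈ 8316.3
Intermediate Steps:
Function('V')(I) = Rational(4, 3) (Function('V')(I) = Add(2, Mul(Rational(1, 3), -2)) = Add(2, Rational(-2, 3)) = Rational(4, 3))
Function('O')(d, w) = Mul(-35, Pow(d, 2)) (Function('O')(d, w) = Mul(7, Mul(5, Mul(Mul(-1, d), d))) = Mul(7, Mul(5, Mul(-1, Pow(d, 2)))) = Mul(7, Mul(-5, Pow(d, 2))) = Mul(-35, Pow(d, 2)))
Function('R')(b) = Add(-101, Mul(Rational(4, 3), b)) (Function('R')(b) = Add(-3, Add(Mul(Rational(4, 3), b), -98)) = Add(-3, Add(-98, Mul(Rational(4, 3), b))) = Add(-101, Mul(Rational(4, 3), b)))
Add(Pow(Add(-112, 20), 2), Function('R')(Function('O')(1, 6))) = Add(Pow(Add(-112, 20), 2), Add(-101, Mul(Rational(4, 3), Mul(-35, Pow(1, 2))))) = Add(Pow(-92, 2), Add(-101, Mul(Rational(4, 3), Mul(-35, 1)))) = Add(8464, Add(-101, Mul(Rational(4, 3), -35))) = Add(8464, Add(-101, Rational(-140, 3))) = Add(8464, Rational(-443, 3)) = Rational(24949, 3)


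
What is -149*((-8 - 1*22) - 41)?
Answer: 10579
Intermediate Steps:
-149*((-8 - 1*22) - 41) = -149*((-8 - 22) - 41) = -149*(-30 - 41) = -149*(-71) = 10579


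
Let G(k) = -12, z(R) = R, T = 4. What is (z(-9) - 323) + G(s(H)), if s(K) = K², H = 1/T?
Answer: -344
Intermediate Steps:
H = ¼ (H = 1/4 = ¼ ≈ 0.25000)
(z(-9) - 323) + G(s(H)) = (-9 - 323) - 12 = -332 - 12 = -344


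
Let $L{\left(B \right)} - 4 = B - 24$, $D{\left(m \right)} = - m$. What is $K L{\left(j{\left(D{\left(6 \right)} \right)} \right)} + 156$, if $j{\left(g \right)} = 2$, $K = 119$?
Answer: $-1986$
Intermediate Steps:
$L{\left(B \right)} = -20 + B$ ($L{\left(B \right)} = 4 + \left(B - 24\right) = 4 + \left(-24 + B\right) = -20 + B$)
$K L{\left(j{\left(D{\left(6 \right)} \right)} \right)} + 156 = 119 \left(-20 + 2\right) + 156 = 119 \left(-18\right) + 156 = -2142 + 156 = -1986$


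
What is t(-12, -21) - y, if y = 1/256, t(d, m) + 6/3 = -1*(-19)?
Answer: 4351/256 ≈ 16.996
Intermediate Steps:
t(d, m) = 17 (t(d, m) = -2 - 1*(-19) = -2 + 19 = 17)
y = 1/256 ≈ 0.0039063
t(-12, -21) - y = 17 - 1*1/256 = 17 - 1/256 = 4351/256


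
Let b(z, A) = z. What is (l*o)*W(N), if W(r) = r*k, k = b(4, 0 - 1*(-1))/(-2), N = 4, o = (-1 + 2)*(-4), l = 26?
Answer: 832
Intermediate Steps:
o = -4 (o = 1*(-4) = -4)
k = -2 (k = 4/(-2) = 4*(-½) = -2)
W(r) = -2*r (W(r) = r*(-2) = -2*r)
(l*o)*W(N) = (26*(-4))*(-2*4) = -104*(-8) = 832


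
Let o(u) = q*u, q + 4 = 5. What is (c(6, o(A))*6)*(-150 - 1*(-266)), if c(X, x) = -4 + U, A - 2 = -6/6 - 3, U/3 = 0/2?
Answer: -2784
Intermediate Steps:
U = 0 (U = 3*(0/2) = 3*(0*(½)) = 3*0 = 0)
q = 1 (q = -4 + 5 = 1)
A = -2 (A = 2 + (-6/6 - 3) = 2 + (-2*½ - 3) = 2 + (-1 - 3) = 2 - 4 = -2)
o(u) = u (o(u) = 1*u = u)
c(X, x) = -4 (c(X, x) = -4 + 0 = -4)
(c(6, o(A))*6)*(-150 - 1*(-266)) = (-4*6)*(-150 - 1*(-266)) = -24*(-150 + 266) = -24*116 = -2784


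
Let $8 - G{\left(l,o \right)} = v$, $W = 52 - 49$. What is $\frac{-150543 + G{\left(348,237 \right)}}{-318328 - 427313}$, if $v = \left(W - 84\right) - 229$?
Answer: $\frac{50075}{248547} \approx 0.20147$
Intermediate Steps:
$W = 3$
$v = -310$ ($v = \left(3 - 84\right) - 229 = -81 - 229 = -310$)
$G{\left(l,o \right)} = 318$ ($G{\left(l,o \right)} = 8 - -310 = 8 + 310 = 318$)
$\frac{-150543 + G{\left(348,237 \right)}}{-318328 - 427313} = \frac{-150543 + 318}{-318328 - 427313} = - \frac{150225}{-745641} = \left(-150225\right) \left(- \frac{1}{745641}\right) = \frac{50075}{248547}$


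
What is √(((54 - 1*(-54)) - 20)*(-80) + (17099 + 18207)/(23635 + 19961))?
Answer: I*√371632326674/7266 ≈ 83.9*I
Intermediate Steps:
√(((54 - 1*(-54)) - 20)*(-80) + (17099 + 18207)/(23635 + 19961)) = √(((54 + 54) - 20)*(-80) + 35306/43596) = √((108 - 20)*(-80) + 35306*(1/43596)) = √(88*(-80) + 17653/21798) = √(-7040 + 17653/21798) = √(-153440267/21798) = I*√371632326674/7266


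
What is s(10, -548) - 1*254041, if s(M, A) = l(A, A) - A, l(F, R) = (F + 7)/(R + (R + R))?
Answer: -416741951/1644 ≈ -2.5349e+5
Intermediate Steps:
l(F, R) = (7 + F)/(3*R) (l(F, R) = (7 + F)/(R + 2*R) = (7 + F)/((3*R)) = (7 + F)*(1/(3*R)) = (7 + F)/(3*R))
s(M, A) = -A + (7 + A)/(3*A) (s(M, A) = (7 + A)/(3*A) - A = -A + (7 + A)/(3*A))
s(10, -548) - 1*254041 = (⅓ - 1*(-548) + (7/3)/(-548)) - 1*254041 = (⅓ + 548 + (7/3)*(-1/548)) - 254041 = (⅓ + 548 - 7/1644) - 254041 = 901453/1644 - 254041 = -416741951/1644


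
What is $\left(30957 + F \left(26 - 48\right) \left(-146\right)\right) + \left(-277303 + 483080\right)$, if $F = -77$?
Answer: $-10590$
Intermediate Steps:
$\left(30957 + F \left(26 - 48\right) \left(-146\right)\right) + \left(-277303 + 483080\right) = \left(30957 + - 77 \left(26 - 48\right) \left(-146\right)\right) + \left(-277303 + 483080\right) = \left(30957 + \left(-77\right) \left(-22\right) \left(-146\right)\right) + 205777 = \left(30957 + 1694 \left(-146\right)\right) + 205777 = \left(30957 - 247324\right) + 205777 = -216367 + 205777 = -10590$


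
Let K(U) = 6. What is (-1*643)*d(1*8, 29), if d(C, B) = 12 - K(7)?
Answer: -3858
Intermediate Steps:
d(C, B) = 6 (d(C, B) = 12 - 1*6 = 12 - 6 = 6)
(-1*643)*d(1*8, 29) = -1*643*6 = -643*6 = -3858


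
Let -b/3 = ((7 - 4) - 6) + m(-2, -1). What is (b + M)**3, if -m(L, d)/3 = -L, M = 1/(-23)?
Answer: 238328000/12167 ≈ 19588.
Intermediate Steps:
M = -1/23 ≈ -0.043478
m(L, d) = 3*L (m(L, d) = -(-3)*L = 3*L)
b = 27 (b = -3*(((7 - 4) - 6) + 3*(-2)) = -3*((3 - 6) - 6) = -3*(-3 - 6) = -3*(-9) = 27)
(b + M)**3 = (27 - 1/23)**3 = (620/23)**3 = 238328000/12167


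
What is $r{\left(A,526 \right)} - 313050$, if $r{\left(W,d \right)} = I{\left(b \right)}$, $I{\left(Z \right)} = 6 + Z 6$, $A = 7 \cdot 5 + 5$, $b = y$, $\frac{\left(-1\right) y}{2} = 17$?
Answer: $-313248$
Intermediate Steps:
$y = -34$ ($y = \left(-2\right) 17 = -34$)
$b = -34$
$A = 40$ ($A = 35 + 5 = 40$)
$I{\left(Z \right)} = 6 + 6 Z$
$r{\left(W,d \right)} = -198$ ($r{\left(W,d \right)} = 6 + 6 \left(-34\right) = 6 - 204 = -198$)
$r{\left(A,526 \right)} - 313050 = -198 - 313050 = -313248$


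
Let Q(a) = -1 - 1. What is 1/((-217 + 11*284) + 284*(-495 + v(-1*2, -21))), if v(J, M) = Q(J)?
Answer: -1/138241 ≈ -7.2337e-6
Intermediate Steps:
Q(a) = -2
v(J, M) = -2
1/((-217 + 11*284) + 284*(-495 + v(-1*2, -21))) = 1/((-217 + 11*284) + 284*(-495 - 2)) = 1/((-217 + 3124) + 284*(-497)) = 1/(2907 - 141148) = 1/(-138241) = -1/138241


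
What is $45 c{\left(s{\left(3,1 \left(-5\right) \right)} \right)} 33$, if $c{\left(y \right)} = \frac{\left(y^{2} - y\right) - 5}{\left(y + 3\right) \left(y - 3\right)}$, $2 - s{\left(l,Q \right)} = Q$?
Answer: $\frac{10989}{8} \approx 1373.6$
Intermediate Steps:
$s{\left(l,Q \right)} = 2 - Q$
$c{\left(y \right)} = \frac{-5 + y^{2} - y}{\left(-3 + y\right) \left(3 + y\right)}$ ($c{\left(y \right)} = \frac{-5 + y^{2} - y}{\left(3 + y\right) \left(-3 + y\right)} = \frac{-5 + y^{2} - y}{\left(-3 + y\right) \left(3 + y\right)}$)
$45 c{\left(s{\left(3,1 \left(-5\right) \right)} \right)} 33 = 45 \frac{-5 + \left(2 - 1 \left(-5\right)\right)^{2} - \left(2 - 1 \left(-5\right)\right)}{-9 + \left(2 - 1 \left(-5\right)\right)^{2}} \cdot 33 = 45 \frac{-5 + \left(2 - -5\right)^{2} - \left(2 - -5\right)}{-9 + \left(2 - -5\right)^{2}} \cdot 33 = 45 \frac{-5 + \left(2 + 5\right)^{2} - \left(2 + 5\right)}{-9 + \left(2 + 5\right)^{2}} \cdot 33 = 45 \frac{-5 + 7^{2} - 7}{-9 + 7^{2}} \cdot 33 = 45 \frac{-5 + 49 - 7}{-9 + 49} \cdot 33 = 45 \cdot \frac{1}{40} \cdot 37 \cdot 33 = 45 \cdot \frac{37}{40} \cdot 33 = \frac{333}{8} \cdot 33 = \frac{10989}{8}$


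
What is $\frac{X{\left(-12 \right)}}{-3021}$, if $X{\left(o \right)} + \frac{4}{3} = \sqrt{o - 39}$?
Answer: $\frac{4}{9063} - \frac{i \sqrt{51}}{3021} \approx 0.00044136 - 0.0023639 i$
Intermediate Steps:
$X{\left(o \right)} = - \frac{4}{3} + \sqrt{-39 + o}$ ($X{\left(o \right)} = - \frac{4}{3} + \sqrt{o - 39} = - \frac{4}{3} + \sqrt{-39 + o}$)
$\frac{X{\left(-12 \right)}}{-3021} = \frac{- \frac{4}{3} + \sqrt{-39 - 12}}{-3021} = \left(- \frac{4}{3} + \sqrt{-51}\right) \left(- \frac{1}{3021}\right) = \left(- \frac{4}{3} + i \sqrt{51}\right) \left(- \frac{1}{3021}\right) = \frac{4}{9063} - \frac{i \sqrt{51}}{3021}$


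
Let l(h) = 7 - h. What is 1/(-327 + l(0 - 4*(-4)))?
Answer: -1/336 ≈ -0.0029762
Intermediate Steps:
1/(-327 + l(0 - 4*(-4))) = 1/(-327 + (7 - (0 - 4*(-4)))) = 1/(-327 + (7 - (0 + 16))) = 1/(-327 + (7 - 1*16)) = 1/(-327 + (7 - 16)) = 1/(-327 - 9) = 1/(-336) = -1/336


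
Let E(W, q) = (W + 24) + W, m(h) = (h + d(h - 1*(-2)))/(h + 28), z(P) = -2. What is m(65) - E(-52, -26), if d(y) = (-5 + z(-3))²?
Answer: 2518/31 ≈ 81.226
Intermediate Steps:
d(y) = 49 (d(y) = (-5 - 2)² = (-7)² = 49)
m(h) = (49 + h)/(28 + h) (m(h) = (h + 49)/(h + 28) = (49 + h)/(28 + h))
E(W, q) = 24 + 2*W (E(W, q) = (24 + W) + W = 24 + 2*W)
m(65) - E(-52, -26) = (49 + 65)/(28 + 65) - (24 + 2*(-52)) = 114/93 - (24 - 104) = (1/93)*114 - 1*(-80) = 38/31 + 80 = 2518/31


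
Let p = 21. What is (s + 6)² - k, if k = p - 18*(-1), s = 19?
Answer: 586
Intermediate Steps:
k = 39 (k = 21 - 18*(-1) = 21 + 18 = 39)
(s + 6)² - k = (19 + 6)² - 1*39 = 25² - 39 = 625 - 39 = 586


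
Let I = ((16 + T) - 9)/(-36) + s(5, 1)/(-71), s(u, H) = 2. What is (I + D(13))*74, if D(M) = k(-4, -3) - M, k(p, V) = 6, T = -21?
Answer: -313945/639 ≈ -491.31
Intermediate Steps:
D(M) = 6 - M
I = 461/1278 (I = ((16 - 21) - 9)/(-36) + 2/(-71) = (-5 - 9)*(-1/36) + 2*(-1/71) = -14*(-1/36) - 2/71 = 7/18 - 2/71 = 461/1278 ≈ 0.36072)
(I + D(13))*74 = (461/1278 + (6 - 1*13))*74 = (461/1278 + (6 - 13))*74 = (461/1278 - 7)*74 = -8485/1278*74 = -313945/639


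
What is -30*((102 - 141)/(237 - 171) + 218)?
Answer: -71745/11 ≈ -6522.3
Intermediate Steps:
-30*((102 - 141)/(237 - 171) + 218) = -30*(-39/66 + 218) = -30*(-39*1/66 + 218) = -30*(-13/22 + 218) = -30*4783/22 = -71745/11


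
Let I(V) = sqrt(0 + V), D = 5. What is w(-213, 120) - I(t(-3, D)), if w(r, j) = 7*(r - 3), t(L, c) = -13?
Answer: -1512 - I*sqrt(13) ≈ -1512.0 - 3.6056*I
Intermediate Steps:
I(V) = sqrt(V)
w(r, j) = -21 + 7*r (w(r, j) = 7*(-3 + r) = -21 + 7*r)
w(-213, 120) - I(t(-3, D)) = (-21 + 7*(-213)) - sqrt(-13) = (-21 - 1491) - I*sqrt(13) = -1512 - I*sqrt(13)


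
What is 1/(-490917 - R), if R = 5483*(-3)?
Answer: -1/474468 ≈ -2.1076e-6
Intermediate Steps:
R = -16449
1/(-490917 - R) = 1/(-490917 - 1*(-16449)) = 1/(-490917 + 16449) = 1/(-474468) = -1/474468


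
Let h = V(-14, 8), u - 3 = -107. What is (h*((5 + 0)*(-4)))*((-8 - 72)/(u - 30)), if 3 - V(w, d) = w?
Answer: -13600/67 ≈ -202.99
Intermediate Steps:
u = -104 (u = 3 - 107 = -104)
V(w, d) = 3 - w
h = 17 (h = 3 - 1*(-14) = 3 + 14 = 17)
(h*((5 + 0)*(-4)))*((-8 - 72)/(u - 30)) = (17*((5 + 0)*(-4)))*((-8 - 72)/(-104 - 30)) = (17*(5*(-4)))*(-80/(-134)) = (17*(-20))*(-80*(-1/134)) = -340*40/67 = -13600/67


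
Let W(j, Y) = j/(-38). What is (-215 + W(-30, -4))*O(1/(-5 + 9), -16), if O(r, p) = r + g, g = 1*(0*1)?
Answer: -2035/38 ≈ -53.553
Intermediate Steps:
W(j, Y) = -j/38 (W(j, Y) = j*(-1/38) = -j/38)
g = 0 (g = 1*0 = 0)
O(r, p) = r (O(r, p) = r + 0 = r)
(-215 + W(-30, -4))*O(1/(-5 + 9), -16) = (-215 - 1/38*(-30))/(-5 + 9) = (-215 + 15/19)/4 = -4070/19*¼ = -2035/38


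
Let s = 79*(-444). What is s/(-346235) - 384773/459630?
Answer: -4683995911/6365599722 ≈ -0.73583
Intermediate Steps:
s = -35076
s/(-346235) - 384773/459630 = -35076/(-346235) - 384773/459630 = -35076*(-1/346235) - 384773*1/459630 = 35076/346235 - 384773/459630 = -4683995911/6365599722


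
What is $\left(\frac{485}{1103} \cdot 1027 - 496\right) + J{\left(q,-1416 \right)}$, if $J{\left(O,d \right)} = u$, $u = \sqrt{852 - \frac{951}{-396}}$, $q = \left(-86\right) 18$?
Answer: $- \frac{48993}{1103} + \frac{\sqrt{3721773}}{66} \approx -15.188$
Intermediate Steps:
$q = -1548$
$u = \frac{\sqrt{3721773}}{66}$ ($u = \sqrt{852 - - \frac{317}{132}} = \sqrt{852 + \frac{317}{132}} = \sqrt{\frac{112781}{132}} = \frac{\sqrt{3721773}}{66} \approx 29.23$)
$J{\left(O,d \right)} = \frac{\sqrt{3721773}}{66}$
$\left(\frac{485}{1103} \cdot 1027 - 496\right) + J{\left(q,-1416 \right)} = \left(\frac{485}{1103} \cdot 1027 - 496\right) + \frac{\sqrt{3721773}}{66} = \left(\frac{498095}{1103} - 496\right) + \frac{\sqrt{3721773}}{66} = - \frac{48993}{1103} + \frac{\sqrt{3721773}}{66}$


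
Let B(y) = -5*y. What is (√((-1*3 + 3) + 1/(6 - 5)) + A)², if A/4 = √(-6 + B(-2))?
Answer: 81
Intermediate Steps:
A = 8 (A = 4*√(-6 - 5*(-2)) = 4*√(-6 + 10) = 4*√4 = 4*2 = 8)
(√((-1*3 + 3) + 1/(6 - 5)) + A)² = (√((-1*3 + 3) + 1/(6 - 5)) + 8)² = (√((-3 + 3) + 1/1) + 8)² = (√(0 + 1) + 8)² = (√1 + 8)² = (1 + 8)² = 9² = 81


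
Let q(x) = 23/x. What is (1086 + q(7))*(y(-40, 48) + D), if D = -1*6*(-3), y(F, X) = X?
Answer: 503250/7 ≈ 71893.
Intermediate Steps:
D = 18 (D = -6*(-3) = 18)
(1086 + q(7))*(y(-40, 48) + D) = (1086 + 23/7)*(48 + 18) = (1086 + 23*(1/7))*66 = (1086 + 23/7)*66 = (7625/7)*66 = 503250/7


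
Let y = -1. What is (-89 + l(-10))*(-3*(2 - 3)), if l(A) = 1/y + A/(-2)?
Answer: -255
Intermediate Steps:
l(A) = -1 - A/2 (l(A) = 1/(-1) + A/(-2) = 1*(-1) + A*(-½) = -1 - A/2)
(-89 + l(-10))*(-3*(2 - 3)) = (-89 + (-1 - ½*(-10)))*(-3*(2 - 3)) = (-89 + (-1 + 5))*(-3*(-1)) = (-89 + 4)*3 = -85*3 = -255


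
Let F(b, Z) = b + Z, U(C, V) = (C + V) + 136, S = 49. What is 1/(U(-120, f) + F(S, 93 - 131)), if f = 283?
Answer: 1/310 ≈ 0.0032258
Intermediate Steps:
U(C, V) = 136 + C + V
F(b, Z) = Z + b
1/(U(-120, f) + F(S, 93 - 131)) = 1/((136 - 120 + 283) + ((93 - 131) + 49)) = 1/(299 + (-38 + 49)) = 1/(299 + 11) = 1/310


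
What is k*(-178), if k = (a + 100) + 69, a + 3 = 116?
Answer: -50196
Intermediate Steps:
a = 113 (a = -3 + 116 = 113)
k = 282 (k = (113 + 100) + 69 = 213 + 69 = 282)
k*(-178) = 282*(-178) = -50196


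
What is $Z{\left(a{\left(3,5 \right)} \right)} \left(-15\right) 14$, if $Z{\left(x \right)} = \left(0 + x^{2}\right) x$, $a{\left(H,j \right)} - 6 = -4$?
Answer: $-1680$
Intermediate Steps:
$a{\left(H,j \right)} = 2$ ($a{\left(H,j \right)} = 6 - 4 = 2$)
$Z{\left(x \right)} = x^{3}$ ($Z{\left(x \right)} = x^{2} x = x^{3}$)
$Z{\left(a{\left(3,5 \right)} \right)} \left(-15\right) 14 = 2^{3} \left(-15\right) 14 = 8 \left(-15\right) 14 = \left(-120\right) 14 = -1680$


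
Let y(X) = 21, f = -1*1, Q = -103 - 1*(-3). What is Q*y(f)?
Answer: -2100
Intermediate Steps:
Q = -100 (Q = -103 + 3 = -100)
f = -1
Q*y(f) = -100*21 = -2100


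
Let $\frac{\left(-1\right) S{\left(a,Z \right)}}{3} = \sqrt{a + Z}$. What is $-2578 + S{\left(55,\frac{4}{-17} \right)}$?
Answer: $-2578 - \frac{21 \sqrt{323}}{17} \approx -2600.2$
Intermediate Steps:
$S{\left(a,Z \right)} = - 3 \sqrt{Z + a}$ ($S{\left(a,Z \right)} = - 3 \sqrt{a + Z} = - 3 \sqrt{Z + a}$)
$-2578 + S{\left(55,\frac{4}{-17} \right)} = -2578 - 3 \sqrt{\frac{4}{-17} + 55} = -2578 - 3 \sqrt{4 \left(- \frac{1}{17}\right) + 55} = -2578 - 3 \sqrt{- \frac{4}{17} + 55} = -2578 - 3 \sqrt{\frac{931}{17}} = -2578 - 3 \frac{7 \sqrt{323}}{17} = -2578 - \frac{21 \sqrt{323}}{17}$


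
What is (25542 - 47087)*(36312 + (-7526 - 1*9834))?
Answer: -408320840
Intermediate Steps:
(25542 - 47087)*(36312 + (-7526 - 1*9834)) = -21545*(36312 + (-7526 - 9834)) = -21545*(36312 - 17360) = -21545*18952 = -408320840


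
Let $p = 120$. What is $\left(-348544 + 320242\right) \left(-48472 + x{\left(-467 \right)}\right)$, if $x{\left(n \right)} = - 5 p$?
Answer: $1388835744$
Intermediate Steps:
$x{\left(n \right)} = -600$ ($x{\left(n \right)} = \left(-5\right) 120 = -600$)
$\left(-348544 + 320242\right) \left(-48472 + x{\left(-467 \right)}\right) = \left(-348544 + 320242\right) \left(-48472 - 600\right) = \left(-28302\right) \left(-49072\right) = 1388835744$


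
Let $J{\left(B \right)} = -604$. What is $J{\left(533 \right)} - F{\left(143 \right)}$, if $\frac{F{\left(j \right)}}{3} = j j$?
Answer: $-61951$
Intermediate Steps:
$F{\left(j \right)} = 3 j^{2}$ ($F{\left(j \right)} = 3 j j = 3 j^{2}$)
$J{\left(533 \right)} - F{\left(143 \right)} = -604 - 3 \cdot 143^{2} = -604 - 3 \cdot 20449 = -604 - 61347 = -61951$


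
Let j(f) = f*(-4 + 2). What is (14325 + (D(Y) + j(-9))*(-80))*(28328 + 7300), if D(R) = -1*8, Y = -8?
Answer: 481868700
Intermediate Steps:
j(f) = -2*f (j(f) = f*(-2) = -2*f)
D(R) = -8
(14325 + (D(Y) + j(-9))*(-80))*(28328 + 7300) = (14325 + (-8 - 2*(-9))*(-80))*(28328 + 7300) = (14325 + (-8 + 18)*(-80))*35628 = (14325 + 10*(-80))*35628 = (14325 - 800)*35628 = 13525*35628 = 481868700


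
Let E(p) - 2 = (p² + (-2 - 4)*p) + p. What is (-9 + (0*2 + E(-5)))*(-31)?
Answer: -1333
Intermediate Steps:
E(p) = 2 + p² - 5*p (E(p) = 2 + ((p² + (-2 - 4)*p) + p) = 2 + ((p² - 6*p) + p) = 2 + (p² - 5*p) = 2 + p² - 5*p)
(-9 + (0*2 + E(-5)))*(-31) = (-9 + (0*2 + (2 + (-5)² - 5*(-5))))*(-31) = (-9 + (0 + (2 + 25 + 25)))*(-31) = (-9 + (0 + 52))*(-31) = (-9 + 52)*(-31) = 43*(-31) = -1333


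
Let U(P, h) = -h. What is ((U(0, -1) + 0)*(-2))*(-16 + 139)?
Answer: -246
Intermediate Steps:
((U(0, -1) + 0)*(-2))*(-16 + 139) = ((-1*(-1) + 0)*(-2))*(-16 + 139) = ((1 + 0)*(-2))*123 = (1*(-2))*123 = -2*123 = -246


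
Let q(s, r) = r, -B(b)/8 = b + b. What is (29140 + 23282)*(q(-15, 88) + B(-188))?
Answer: 162298512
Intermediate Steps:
B(b) = -16*b (B(b) = -8*(b + b) = -16*b)
(29140 + 23282)*(q(-15, 88) + B(-188)) = (29140 + 23282)*(88 - 16*(-188)) = 52422*(88 + 3008) = 52422*3096 = 162298512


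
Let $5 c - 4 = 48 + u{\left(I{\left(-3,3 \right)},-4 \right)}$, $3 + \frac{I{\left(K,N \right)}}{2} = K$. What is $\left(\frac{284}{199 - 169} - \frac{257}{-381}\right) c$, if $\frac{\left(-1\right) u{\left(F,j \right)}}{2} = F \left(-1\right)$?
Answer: $\frac{540932}{9525} \approx 56.791$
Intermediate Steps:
$I{\left(K,N \right)} = -6 + 2 K$
$u{\left(F,j \right)} = 2 F$ ($u{\left(F,j \right)} = - 2 F \left(-1\right) = - 2 \left(- F\right) = 2 F$)
$c = \frac{28}{5}$ ($c = \frac{4}{5} + \frac{48 + 2 \left(-6 + 2 \left(-3\right)\right)}{5} = \frac{4}{5} + \frac{48 + 2 \left(-6 - 6\right)}{5} = \frac{4}{5} + \frac{48 + 2 \left(-12\right)}{5} = \frac{4}{5} + \frac{48 - 24}{5} = \frac{4}{5} + \frac{1}{5} \cdot 24 = \frac{4}{5} + \frac{24}{5} = \frac{28}{5} \approx 5.6$)
$\left(\frac{284}{199 - 169} - \frac{257}{-381}\right) c = \left(\frac{284}{199 - 169} - \frac{257}{-381}\right) \frac{28}{5} = \left(\frac{284}{30} - - \frac{257}{381}\right) \frac{28}{5} = \left(284 \cdot \frac{1}{30} + \frac{257}{381}\right) \frac{28}{5} = \left(\frac{142}{15} + \frac{257}{381}\right) \frac{28}{5} = \frac{19319}{1905} \cdot \frac{28}{5} = \frac{540932}{9525}$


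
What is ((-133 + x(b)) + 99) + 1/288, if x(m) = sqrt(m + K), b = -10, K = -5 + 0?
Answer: -9791/288 + I*sqrt(15) ≈ -33.997 + 3.873*I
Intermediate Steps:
K = -5
x(m) = sqrt(-5 + m) (x(m) = sqrt(m - 5) = sqrt(-5 + m))
((-133 + x(b)) + 99) + 1/288 = ((-133 + sqrt(-5 - 10)) + 99) + 1/288 = ((-133 + sqrt(-15)) + 99) + 1/288 = ((-133 + I*sqrt(15)) + 99) + 1/288 = (-34 + I*sqrt(15)) + 1/288 = -9791/288 + I*sqrt(15)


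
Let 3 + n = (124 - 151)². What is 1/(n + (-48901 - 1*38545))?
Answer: -1/86720 ≈ -1.1531e-5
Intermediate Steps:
n = 726 (n = -3 + (124 - 151)² = -3 + (-27)² = -3 + 729 = 726)
1/(n + (-48901 - 1*38545)) = 1/(726 + (-48901 - 1*38545)) = 1/(726 + (-48901 - 38545)) = 1/(726 - 87446) = 1/(-86720) = -1/86720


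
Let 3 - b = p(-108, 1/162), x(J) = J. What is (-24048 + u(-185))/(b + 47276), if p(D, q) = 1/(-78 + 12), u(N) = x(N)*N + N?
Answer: 659472/3120415 ≈ 0.21134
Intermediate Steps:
u(N) = N + N² (u(N) = N*N + N = N² + N = N + N²)
p(D, q) = -1/66 (p(D, q) = 1/(-66) = -1/66)
b = 199/66 (b = 3 - 1*(-1/66) = 3 + 1/66 = 199/66 ≈ 3.0152)
(-24048 + u(-185))/(b + 47276) = (-24048 - 185*(1 - 185))/(199/66 + 47276) = (-24048 - 185*(-184))/(3120415/66) = (-24048 + 34040)*(66/3120415) = 9992*(66/3120415) = 659472/3120415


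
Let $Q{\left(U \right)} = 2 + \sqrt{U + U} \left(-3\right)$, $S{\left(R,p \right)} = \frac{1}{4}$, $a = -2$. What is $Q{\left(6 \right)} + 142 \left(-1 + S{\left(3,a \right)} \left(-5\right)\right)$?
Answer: $- \frac{635}{2} - 6 \sqrt{3} \approx -327.89$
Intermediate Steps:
$S{\left(R,p \right)} = \frac{1}{4}$
$Q{\left(U \right)} = 2 - 3 \sqrt{2} \sqrt{U}$ ($Q{\left(U \right)} = 2 + \sqrt{2 U} \left(-3\right) = 2 + \sqrt{2} \sqrt{U} \left(-3\right) = 2 - 3 \sqrt{2} \sqrt{U}$)
$Q{\left(6 \right)} + 142 \left(-1 + S{\left(3,a \right)} \left(-5\right)\right) = \left(2 - 3 \sqrt{2} \sqrt{6}\right) + 142 \left(-1 + \frac{1}{4} \left(-5\right)\right) = \left(2 - 6 \sqrt{3}\right) + 142 \left(-1 - \frac{5}{4}\right) = \left(2 - 6 \sqrt{3}\right) + 142 \left(- \frac{9}{4}\right) = \left(2 - 6 \sqrt{3}\right) - \frac{639}{2} = - \frac{635}{2} - 6 \sqrt{3}$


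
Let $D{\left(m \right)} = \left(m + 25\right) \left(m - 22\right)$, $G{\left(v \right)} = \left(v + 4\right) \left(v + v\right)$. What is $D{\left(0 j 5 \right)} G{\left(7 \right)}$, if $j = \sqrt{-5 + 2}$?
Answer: $-84700$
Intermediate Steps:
$j = i \sqrt{3}$ ($j = \sqrt{-3} = i \sqrt{3} \approx 1.732 i$)
$G{\left(v \right)} = 2 v \left(4 + v\right)$ ($G{\left(v \right)} = \left(4 + v\right) 2 v = 2 v \left(4 + v\right)$)
$D{\left(m \right)} = \left(-22 + m\right) \left(25 + m\right)$ ($D{\left(m \right)} = \left(25 + m\right) \left(-22 + m\right) = \left(-22 + m\right) \left(25 + m\right)$)
$D{\left(0 j 5 \right)} G{\left(7 \right)} = \left(-550 + \left(0 i \sqrt{3} \cdot 5\right)^{2} + 3 \cdot 0 i \sqrt{3} \cdot 5\right) 2 \cdot 7 \left(4 + 7\right) = \left(-550 + \left(0 \cdot 5\right)^{2} + 3 \cdot 0 \cdot 5\right) 2 \cdot 7 \cdot 11 = \left(-550 + 0^{2} + 3 \cdot 0\right) 154 = \left(-550 + 0 + 0\right) 154 = \left(-550\right) 154 = -84700$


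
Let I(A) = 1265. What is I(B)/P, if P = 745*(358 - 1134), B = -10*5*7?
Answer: -253/115624 ≈ -0.0021881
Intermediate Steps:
B = -350 (B = -50*7 = -350)
P = -578120 (P = 745*(-776) = -578120)
I(B)/P = 1265/(-578120) = 1265*(-1/578120) = -253/115624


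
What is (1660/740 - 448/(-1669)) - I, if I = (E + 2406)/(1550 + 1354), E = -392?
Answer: 163024285/89665356 ≈ 1.8181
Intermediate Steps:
I = 1007/1452 (I = (-392 + 2406)/(1550 + 1354) = 2014/2904 = 2014*(1/2904) = 1007/1452 ≈ 0.69353)
(1660/740 - 448/(-1669)) - I = (1660/740 - 448/(-1669)) - 1*1007/1452 = (1660*(1/740) - 448*(-1/1669)) - 1007/1452 = (83/37 + 448/1669) - 1007/1452 = 155103/61753 - 1007/1452 = 163024285/89665356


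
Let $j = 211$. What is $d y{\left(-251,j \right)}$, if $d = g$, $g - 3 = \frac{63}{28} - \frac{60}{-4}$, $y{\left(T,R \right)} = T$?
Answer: $- \frac{20331}{4} \approx -5082.8$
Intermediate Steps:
$g = \frac{81}{4}$ ($g = 3 + \left(\frac{63}{28} - \frac{60}{-4}\right) = 3 + \left(63 \cdot \frac{1}{28} - -15\right) = 3 + \left(\frac{9}{4} + 15\right) = 3 + \frac{69}{4} = \frac{81}{4} \approx 20.25$)
$d = \frac{81}{4} \approx 20.25$
$d y{\left(-251,j \right)} = \frac{81}{4} \left(-251\right) = - \frac{20331}{4}$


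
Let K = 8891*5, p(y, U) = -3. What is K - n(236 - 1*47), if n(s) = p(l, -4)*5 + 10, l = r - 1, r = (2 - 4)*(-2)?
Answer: 44460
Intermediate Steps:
r = 4 (r = -2*(-2) = 4)
l = 3 (l = 4 - 1 = 3)
K = 44455
n(s) = -5 (n(s) = -3*5 + 10 = -15 + 10 = -5)
K - n(236 - 1*47) = 44455 - 1*(-5) = 44455 + 5 = 44460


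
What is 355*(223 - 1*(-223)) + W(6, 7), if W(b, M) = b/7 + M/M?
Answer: 1108323/7 ≈ 1.5833e+5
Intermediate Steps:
W(b, M) = 1 + b/7 (W(b, M) = b*(⅐) + 1 = b/7 + 1 = 1 + b/7)
355*(223 - 1*(-223)) + W(6, 7) = 355*(223 - 1*(-223)) + (1 + (⅐)*6) = 355*(223 + 223) + (1 + 6/7) = 355*446 + 13/7 = 158330 + 13/7 = 1108323/7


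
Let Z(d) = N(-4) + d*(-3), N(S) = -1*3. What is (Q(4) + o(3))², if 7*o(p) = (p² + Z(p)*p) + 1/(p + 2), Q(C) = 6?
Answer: 5776/1225 ≈ 4.7151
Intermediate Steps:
N(S) = -3
Z(d) = -3 - 3*d (Z(d) = -3 + d*(-3) = -3 - 3*d)
o(p) = p²/7 + 1/(7*(2 + p)) + p*(-3 - 3*p)/7 (o(p) = ((p² + (-3 - 3*p)*p) + 1/(p + 2))/7 = ((p² + p*(-3 - 3*p)) + 1/(2 + p))/7 = (p² + 1/(2 + p) + p*(-3 - 3*p))/7 = p²/7 + 1/(7*(2 + p)) + p*(-3 - 3*p)/7)
(Q(4) + o(3))² = (6 + (1 - 7*3² - 6*3 - 2*3³)/(7*(2 + 3)))² = (6 + (⅐)*(1 - 7*9 - 18 - 2*27)/5)² = (6 + (⅐)*(⅕)*(1 - 63 - 18 - 54))² = (6 + (⅐)*(⅕)*(-134))² = (6 - 134/35)² = (76/35)² = 5776/1225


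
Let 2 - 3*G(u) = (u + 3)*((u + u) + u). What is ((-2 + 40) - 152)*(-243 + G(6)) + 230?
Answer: 34012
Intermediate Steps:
G(u) = ⅔ - u*(3 + u) (G(u) = ⅔ - (u + 3)*((u + u) + u)/3 = ⅔ - (3 + u)*(2*u + u)/3 = ⅔ - (3 + u)*3*u/3 = ⅔ - u*(3 + u))
((-2 + 40) - 152)*(-243 + G(6)) + 230 = ((-2 + 40) - 152)*(-243 + (⅔ - 1*6² - 3*6)) + 230 = (38 - 152)*(-243 + (⅔ - 1*36 - 18)) + 230 = -114*(-243 + (⅔ - 36 - 18)) + 230 = -114*(-243 - 160/3) + 230 = -114*(-889/3) + 230 = 33782 + 230 = 34012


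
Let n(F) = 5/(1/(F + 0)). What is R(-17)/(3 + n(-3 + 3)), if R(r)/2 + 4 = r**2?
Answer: 190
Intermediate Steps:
n(F) = 5*F (n(F) = 5/(1/F) = 5*F)
R(r) = -8 + 2*r**2
R(-17)/(3 + n(-3 + 3)) = (-8 + 2*(-17)**2)/(3 + 5*(-3 + 3)) = (-8 + 2*289)/(3 + 5*0) = (-8 + 578)/(3 + 0) = 570/3 = (1/3)*570 = 190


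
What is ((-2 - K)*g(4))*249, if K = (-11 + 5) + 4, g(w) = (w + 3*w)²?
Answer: 0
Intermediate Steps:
g(w) = 16*w² (g(w) = (4*w)² = 16*w²)
K = -2 (K = -6 + 4 = -2)
((-2 - K)*g(4))*249 = ((-2 - 1*(-2))*(16*4²))*249 = ((-2 + 2)*(16*16))*249 = (0*256)*249 = 0*249 = 0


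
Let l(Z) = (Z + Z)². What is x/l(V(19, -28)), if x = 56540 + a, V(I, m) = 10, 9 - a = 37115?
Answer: 9717/200 ≈ 48.585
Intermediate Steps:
a = -37106 (a = 9 - 1*37115 = 9 - 37115 = -37106)
l(Z) = 4*Z² (l(Z) = (2*Z)² = 4*Z²)
x = 19434 (x = 56540 - 37106 = 19434)
x/l(V(19, -28)) = 19434/((4*10²)) = 19434/((4*100)) = 19434/400 = 19434*(1/400) = 9717/200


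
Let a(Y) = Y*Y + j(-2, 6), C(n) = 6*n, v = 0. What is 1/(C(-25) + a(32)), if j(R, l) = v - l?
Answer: 1/868 ≈ 0.0011521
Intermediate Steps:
j(R, l) = -l (j(R, l) = 0 - l = -l)
a(Y) = -6 + Y**2 (a(Y) = Y*Y - 1*6 = Y**2 - 6 = -6 + Y**2)
1/(C(-25) + a(32)) = 1/(6*(-25) + (-6 + 32**2)) = 1/(-150 + (-6 + 1024)) = 1/(-150 + 1018) = 1/868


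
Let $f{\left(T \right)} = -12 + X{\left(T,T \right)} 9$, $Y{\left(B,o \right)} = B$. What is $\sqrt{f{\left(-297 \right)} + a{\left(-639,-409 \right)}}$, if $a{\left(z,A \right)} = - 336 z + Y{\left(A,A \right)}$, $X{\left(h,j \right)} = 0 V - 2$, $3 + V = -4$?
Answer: $\sqrt{214265} \approx 462.89$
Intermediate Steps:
$V = -7$ ($V = -3 - 4 = -7$)
$X{\left(h,j \right)} = -2$ ($X{\left(h,j \right)} = 0 \left(-7\right) - 2 = 0 - 2 = -2$)
$f{\left(T \right)} = -30$ ($f{\left(T \right)} = -12 - 18 = -30$)
$a{\left(z,A \right)} = A - 336 z$ ($a{\left(z,A \right)} = - 336 z + A = A - 336 z$)
$\sqrt{f{\left(-297 \right)} + a{\left(-639,-409 \right)}} = \sqrt{-30 - -214295} = \sqrt{-30 + \left(-409 + 214704\right)} = \sqrt{-30 + 214295} = \sqrt{214265}$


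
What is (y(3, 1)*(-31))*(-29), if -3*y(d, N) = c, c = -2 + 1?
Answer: 899/3 ≈ 299.67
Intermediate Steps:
c = -1
y(d, N) = ⅓ (y(d, N) = -⅓*(-1) = ⅓)
(y(3, 1)*(-31))*(-29) = ((⅓)*(-31))*(-29) = -31/3*(-29) = 899/3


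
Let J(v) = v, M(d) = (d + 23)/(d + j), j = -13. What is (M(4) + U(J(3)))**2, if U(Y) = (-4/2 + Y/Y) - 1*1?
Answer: 25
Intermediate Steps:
M(d) = (23 + d)/(-13 + d) (M(d) = (d + 23)/(d - 13) = (23 + d)/(-13 + d))
U(Y) = -2 (U(Y) = (-4*1/2 + 1) - 1 = (-2 + 1) - 1 = -1 - 1 = -2)
(M(4) + U(J(3)))**2 = ((23 + 4)/(-13 + 4) - 2)**2 = (27/(-9) - 2)**2 = (-1/9*27 - 2)**2 = (-3 - 2)**2 = (-5)**2 = 25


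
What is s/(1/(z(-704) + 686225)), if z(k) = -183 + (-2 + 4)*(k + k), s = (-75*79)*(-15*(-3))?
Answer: -182165132250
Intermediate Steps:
s = -266625 (s = -5925*45 = -266625)
z(k) = -183 + 4*k (z(k) = -183 + 2*(2*k) = -183 + 4*k)
s/(1/(z(-704) + 686225)) = -(182915948250 - 750816000) = -266625/(1/((-183 - 2816) + 686225)) = -266625/(1/(-2999 + 686225)) = -266625/(1/683226) = -266625/1/683226 = -266625*683226 = -182165132250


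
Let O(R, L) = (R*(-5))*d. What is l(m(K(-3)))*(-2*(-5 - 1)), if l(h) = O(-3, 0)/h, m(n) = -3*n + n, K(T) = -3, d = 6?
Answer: 180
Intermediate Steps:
O(R, L) = -30*R (O(R, L) = (R*(-5))*6 = -5*R*6 = -30*R)
m(n) = -2*n
l(h) = 90/h (l(h) = (-30*(-3))/h = 90/h)
l(m(K(-3)))*(-2*(-5 - 1)) = (90/((-2*(-3))))*(-2*(-5 - 1)) = (90/6)*(-2*(-6)) = (90*(1/6))*12 = 15*12 = 180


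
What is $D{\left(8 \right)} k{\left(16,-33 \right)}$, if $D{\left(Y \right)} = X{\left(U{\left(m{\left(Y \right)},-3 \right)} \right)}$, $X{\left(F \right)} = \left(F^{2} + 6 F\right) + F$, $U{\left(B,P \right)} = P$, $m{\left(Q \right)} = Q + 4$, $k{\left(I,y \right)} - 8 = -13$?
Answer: $60$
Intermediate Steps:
$k{\left(I,y \right)} = -5$ ($k{\left(I,y \right)} = 8 - 13 = -5$)
$m{\left(Q \right)} = 4 + Q$
$X{\left(F \right)} = F^{2} + 7 F$
$D{\left(Y \right)} = -12$ ($D{\left(Y \right)} = - 3 \left(7 - 3\right) = \left(-3\right) 4 = -12$)
$D{\left(8 \right)} k{\left(16,-33 \right)} = \left(-12\right) \left(-5\right) = 60$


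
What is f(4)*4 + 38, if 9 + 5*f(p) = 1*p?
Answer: 34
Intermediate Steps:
f(p) = -9/5 + p/5 (f(p) = -9/5 + (1*p)/5 = -9/5 + p/5)
f(4)*4 + 38 = (-9/5 + (1/5)*4)*4 + 38 = (-9/5 + 4/5)*4 + 38 = -1*4 + 38 = -4 + 38 = 34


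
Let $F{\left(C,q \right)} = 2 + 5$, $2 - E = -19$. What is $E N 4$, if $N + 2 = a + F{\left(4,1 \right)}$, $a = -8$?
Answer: $-252$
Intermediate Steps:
$E = 21$ ($E = 2 - -19 = 2 + 19 = 21$)
$F{\left(C,q \right)} = 7$
$N = -3$ ($N = -2 + \left(-8 + 7\right) = -2 - 1 = -3$)
$E N 4 = 21 \left(-3\right) 4 = \left(-63\right) 4 = -252$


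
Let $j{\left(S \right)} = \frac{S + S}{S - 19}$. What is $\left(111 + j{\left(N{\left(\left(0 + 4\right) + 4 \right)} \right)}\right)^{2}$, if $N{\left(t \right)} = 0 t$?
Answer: $12321$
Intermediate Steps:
$N{\left(t \right)} = 0$
$j{\left(S \right)} = \frac{2 S}{-19 + S}$
$\left(111 + j{\left(N{\left(\left(0 + 4\right) + 4 \right)} \right)}\right)^{2} = \left(111 + 2 \cdot 0 \frac{1}{-19 + 0}\right)^{2} = \left(111 + 2 \cdot 0 \frac{1}{-19}\right)^{2} = \left(111 + 2 \cdot 0 \left(- \frac{1}{19}\right)\right)^{2} = \left(111 + 0\right)^{2} = 111^{2} = 12321$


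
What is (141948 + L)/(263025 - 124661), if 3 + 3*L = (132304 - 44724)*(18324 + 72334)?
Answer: 7940253481/415092 ≈ 19129.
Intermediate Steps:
L = 7939827637/3 (L = -1 + ((132304 - 44724)*(18324 + 72334))/3 = -1 + (87580*90658)/3 = -1 + (⅓)*7939827640 = -1 + 7939827640/3 = 7939827637/3 ≈ 2.6466e+9)
(141948 + L)/(263025 - 124661) = (141948 + 7939827637/3)/(263025 - 124661) = (7940253481/3)/138364 = (7940253481/3)*(1/138364) = 7940253481/415092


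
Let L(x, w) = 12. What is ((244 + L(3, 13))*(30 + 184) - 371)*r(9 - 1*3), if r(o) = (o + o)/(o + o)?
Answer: 54413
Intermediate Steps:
r(o) = 1 (r(o) = (2*o)/((2*o)) = (2*o)*(1/(2*o)) = 1)
((244 + L(3, 13))*(30 + 184) - 371)*r(9 - 1*3) = ((244 + 12)*(30 + 184) - 371)*1 = (256*214 - 371)*1 = (54784 - 371)*1 = 54413*1 = 54413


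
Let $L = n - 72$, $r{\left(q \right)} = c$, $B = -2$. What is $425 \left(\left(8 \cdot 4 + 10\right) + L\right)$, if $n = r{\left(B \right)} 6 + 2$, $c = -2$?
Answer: $-17000$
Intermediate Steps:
$r{\left(q \right)} = -2$
$n = -10$ ($n = \left(-2\right) 6 + 2 = -12 + 2 = -10$)
$L = -82$ ($L = -10 - 72 = -82$)
$425 \left(\left(8 \cdot 4 + 10\right) + L\right) = 425 \left(\left(8 \cdot 4 + 10\right) - 82\right) = 425 \left(\left(32 + 10\right) - 82\right) = 425 \left(42 - 82\right) = 425 \left(-40\right) = -17000$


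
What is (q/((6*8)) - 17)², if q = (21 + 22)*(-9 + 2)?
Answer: 1247689/2304 ≈ 541.53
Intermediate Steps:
q = -301 (q = 43*(-7) = -301)
(q/((6*8)) - 17)² = (-301/(6*8) - 17)² = (-301/48 - 17)² = (-1117/48)² = 1247689/2304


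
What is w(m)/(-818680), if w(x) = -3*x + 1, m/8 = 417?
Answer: 10007/818680 ≈ 0.012223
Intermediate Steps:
m = 3336 (m = 8*417 = 3336)
w(x) = 1 - 3*x
w(m)/(-818680) = (1 - 3*3336)/(-818680) = (1 - 10008)*(-1/818680) = -10007*(-1/818680) = 10007/818680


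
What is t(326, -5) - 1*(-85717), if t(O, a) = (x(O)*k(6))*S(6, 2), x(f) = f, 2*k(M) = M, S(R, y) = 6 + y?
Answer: 93541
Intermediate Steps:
k(M) = M/2
t(O, a) = 24*O (t(O, a) = (O*((½)*6))*(6 + 2) = (O*3)*8 = (3*O)*8 = 24*O)
t(326, -5) - 1*(-85717) = 24*326 - 1*(-85717) = 7824 + 85717 = 93541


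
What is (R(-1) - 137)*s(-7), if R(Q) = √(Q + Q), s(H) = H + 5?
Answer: 274 - 2*I*√2 ≈ 274.0 - 2.8284*I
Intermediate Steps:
s(H) = 5 + H
R(Q) = √2*√Q (R(Q) = √(2*Q) = √2*√Q)
(R(-1) - 137)*s(-7) = (√2*√(-1) - 137)*(5 - 7) = (√2*I - 137)*(-2) = (I*√2 - 137)*(-2) = (-137 + I*√2)*(-2) = 274 - 2*I*√2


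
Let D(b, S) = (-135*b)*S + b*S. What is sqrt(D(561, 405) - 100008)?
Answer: 3*I*sqrt(3393942) ≈ 5526.8*I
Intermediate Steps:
D(b, S) = -134*S*b (D(b, S) = -135*S*b + S*b = -134*S*b)
sqrt(D(561, 405) - 100008) = sqrt(-134*405*561 - 100008) = sqrt(-30445470 - 100008) = sqrt(-30545478) = 3*I*sqrt(3393942)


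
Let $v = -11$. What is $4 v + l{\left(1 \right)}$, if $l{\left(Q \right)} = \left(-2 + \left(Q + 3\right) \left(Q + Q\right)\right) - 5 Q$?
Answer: $-43$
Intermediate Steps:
$l{\left(Q \right)} = -2 - 5 Q + 2 Q \left(3 + Q\right)$ ($l{\left(Q \right)} = \left(-2 + \left(3 + Q\right) 2 Q\right) - 5 Q = \left(-2 + 2 Q \left(3 + Q\right)\right) - 5 Q = -2 - 5 Q + 2 Q \left(3 + Q\right)$)
$4 v + l{\left(1 \right)} = 4 \left(-11\right) + \left(-2 + 1 + 2 \cdot 1^{2}\right) = -44 + \left(-2 + 1 + 2 \cdot 1\right) = -44 + \left(-2 + 1 + 2\right) = -44 + 1 = -43$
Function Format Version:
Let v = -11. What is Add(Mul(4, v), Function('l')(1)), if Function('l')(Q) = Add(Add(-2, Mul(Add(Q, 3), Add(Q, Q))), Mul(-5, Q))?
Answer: -43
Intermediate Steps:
Function('l')(Q) = Add(-2, Mul(-5, Q), Mul(2, Q, Add(3, Q))) (Function('l')(Q) = Add(Add(-2, Mul(Add(3, Q), Mul(2, Q))), Mul(-5, Q)) = Add(Add(-2, Mul(2, Q, Add(3, Q))), Mul(-5, Q)) = Add(-2, Mul(-5, Q), Mul(2, Q, Add(3, Q))))
Add(Mul(4, v), Function('l')(1)) = Add(Mul(4, -11), Add(-2, 1, Mul(2, Pow(1, 2)))) = Add(-44, Add(-2, 1, Mul(2, 1))) = Add(-44, Add(-2, 1, 2)) = Add(-44, 1) = -43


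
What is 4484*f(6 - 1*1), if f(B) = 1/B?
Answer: 4484/5 ≈ 896.80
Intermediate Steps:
4484*f(6 - 1*1) = 4484/(6 - 1*1) = 4484/(6 - 1) = 4484/5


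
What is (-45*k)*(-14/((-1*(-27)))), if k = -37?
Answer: -2590/3 ≈ -863.33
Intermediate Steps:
(-45*k)*(-14/((-1*(-27)))) = (-45*(-37))*(-14/((-1*(-27)))) = 1665*(-14/27) = -2590/3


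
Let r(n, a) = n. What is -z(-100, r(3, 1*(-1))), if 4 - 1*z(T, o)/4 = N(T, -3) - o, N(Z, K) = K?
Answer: -40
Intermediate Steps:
z(T, o) = 28 + 4*o (z(T, o) = 16 - 4*(-3 - o) = 16 + (12 + 4*o) = 28 + 4*o)
-z(-100, r(3, 1*(-1))) = -(28 + 4*3) = -(28 + 12) = -1*40 = -40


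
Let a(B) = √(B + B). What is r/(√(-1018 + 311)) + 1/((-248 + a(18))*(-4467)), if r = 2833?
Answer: 1/1081014 - 2833*I*√707/707 ≈ 9.2506e-7 - 106.55*I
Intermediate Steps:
a(B) = √2*√B (a(B) = √(2*B) = √2*√B)
r/(√(-1018 + 311)) + 1/((-248 + a(18))*(-4467)) = 2833/(√(-1018 + 311)) + 1/(-248 + √2*√18*(-4467)) = 2833/(√(-707)) - 1/4467/(-248 + √2*(3*√2)) = 2833/((I*√707)) - 1/4467/(-248 + 6) = 2833*(-I*√707/707) - 1/4467/(-242) = -2833*I*√707/707 - 1/242*(-1/4467) = -2833*I*√707/707 + 1/1081014 = 1/1081014 - 2833*I*√707/707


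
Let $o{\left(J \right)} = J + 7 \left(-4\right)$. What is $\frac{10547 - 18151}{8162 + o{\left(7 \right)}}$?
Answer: $- \frac{7604}{8141} \approx -0.93404$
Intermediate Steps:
$o{\left(J \right)} = -28 + J$ ($o{\left(J \right)} = J - 28 = -28 + J$)
$\frac{10547 - 18151}{8162 + o{\left(7 \right)}} = \frac{10547 - 18151}{8162 + \left(-28 + 7\right)} = - \frac{7604}{8162 - 21} = - \frac{7604}{8141}$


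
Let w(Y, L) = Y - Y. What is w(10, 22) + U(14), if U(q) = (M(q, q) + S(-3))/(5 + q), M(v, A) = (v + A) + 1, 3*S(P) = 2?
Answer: 89/57 ≈ 1.5614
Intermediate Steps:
S(P) = ⅔ (S(P) = (⅓)*2 = ⅔)
M(v, A) = 1 + A + v (M(v, A) = (A + v) + 1 = 1 + A + v)
w(Y, L) = 0
U(q) = (5/3 + 2*q)/(5 + q) (U(q) = ((1 + q + q) + ⅔)/(5 + q) = ((1 + 2*q) + ⅔)/(5 + q) = (5/3 + 2*q)/(5 + q))
w(10, 22) + U(14) = 0 + (5 + 6*14)/(3*(5 + 14)) = 0 + (⅓)*(5 + 84)/19 = 0 + (⅓)*(1/19)*89 = 0 + 89/57 = 89/57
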